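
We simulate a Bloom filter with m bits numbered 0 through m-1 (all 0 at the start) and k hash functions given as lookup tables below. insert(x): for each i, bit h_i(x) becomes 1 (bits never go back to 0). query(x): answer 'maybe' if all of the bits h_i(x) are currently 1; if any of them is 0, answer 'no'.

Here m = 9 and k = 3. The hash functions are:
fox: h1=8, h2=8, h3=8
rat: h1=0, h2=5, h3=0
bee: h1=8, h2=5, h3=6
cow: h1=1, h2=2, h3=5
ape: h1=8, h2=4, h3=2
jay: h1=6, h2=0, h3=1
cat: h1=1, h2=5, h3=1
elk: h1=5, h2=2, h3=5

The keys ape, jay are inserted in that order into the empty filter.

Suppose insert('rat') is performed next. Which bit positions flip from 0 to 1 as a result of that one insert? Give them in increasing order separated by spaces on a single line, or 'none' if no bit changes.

Start: bits=000000000
After insert 'ape': sets bits 2 4 8 -> bits=001010001
After insert 'jay': sets bits 0 1 6 -> bits=111010101
insert 'rat' would touch bits 0 5; currently bit0=1, bit5=0
Bits that are 0 among those (would change 0->1): 5

Answer: 5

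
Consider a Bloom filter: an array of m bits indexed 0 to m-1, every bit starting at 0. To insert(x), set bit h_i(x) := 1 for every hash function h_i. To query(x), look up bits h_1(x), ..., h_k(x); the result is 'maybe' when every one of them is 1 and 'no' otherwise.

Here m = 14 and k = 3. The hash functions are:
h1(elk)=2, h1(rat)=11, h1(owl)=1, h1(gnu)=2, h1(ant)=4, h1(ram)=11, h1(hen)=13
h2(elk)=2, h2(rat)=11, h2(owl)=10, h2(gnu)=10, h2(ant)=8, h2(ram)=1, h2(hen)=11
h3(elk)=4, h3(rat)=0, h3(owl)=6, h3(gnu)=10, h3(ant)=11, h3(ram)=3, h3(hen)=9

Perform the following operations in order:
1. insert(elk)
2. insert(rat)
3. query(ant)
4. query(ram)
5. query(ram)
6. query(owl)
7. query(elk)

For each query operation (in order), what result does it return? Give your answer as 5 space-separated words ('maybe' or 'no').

Answer: no no no no maybe

Derivation:
Start: bits=00000000000000
Op 1: insert elk -> sets bits 2 4 -> bits=00101000000000
Op 2: insert rat -> sets bits 0 11 -> bits=10101000000100
Op 3: query ant -> checks bit4=1, bit8=0, bit11=1 (has a 0) -> no
Op 4: query ram -> checks bit1=0, bit3=0, bit11=1 (has a 0) -> no
Op 5: query ram -> checks bit1=0, bit3=0, bit11=1 (has a 0) -> no
Op 6: query owl -> checks bit1=0, bit6=0, bit10=0 (has a 0) -> no
Op 7: query elk -> checks bit2=1, bit4=1 (all 1) -> maybe
Query results in order: no no no no maybe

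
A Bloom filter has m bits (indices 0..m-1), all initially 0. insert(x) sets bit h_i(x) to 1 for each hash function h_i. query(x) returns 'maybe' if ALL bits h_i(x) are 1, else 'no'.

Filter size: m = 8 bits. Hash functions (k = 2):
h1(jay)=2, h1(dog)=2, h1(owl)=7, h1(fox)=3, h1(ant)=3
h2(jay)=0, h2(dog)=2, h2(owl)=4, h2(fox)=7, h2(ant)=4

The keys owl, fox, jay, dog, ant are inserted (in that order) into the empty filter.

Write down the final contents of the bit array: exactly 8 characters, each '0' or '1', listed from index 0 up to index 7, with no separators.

Answer: 10111001

Derivation:
Start: bits=00000000
After insert 'owl': sets bits 4 7 -> bits=00001001
After insert 'fox': sets bits 3 7 -> bits=00011001
After insert 'jay': sets bits 0 2 -> bits=10111001
After insert 'dog': sets bits 2 -> bits=10111001
After insert 'ant': sets bits 3 4 -> bits=10111001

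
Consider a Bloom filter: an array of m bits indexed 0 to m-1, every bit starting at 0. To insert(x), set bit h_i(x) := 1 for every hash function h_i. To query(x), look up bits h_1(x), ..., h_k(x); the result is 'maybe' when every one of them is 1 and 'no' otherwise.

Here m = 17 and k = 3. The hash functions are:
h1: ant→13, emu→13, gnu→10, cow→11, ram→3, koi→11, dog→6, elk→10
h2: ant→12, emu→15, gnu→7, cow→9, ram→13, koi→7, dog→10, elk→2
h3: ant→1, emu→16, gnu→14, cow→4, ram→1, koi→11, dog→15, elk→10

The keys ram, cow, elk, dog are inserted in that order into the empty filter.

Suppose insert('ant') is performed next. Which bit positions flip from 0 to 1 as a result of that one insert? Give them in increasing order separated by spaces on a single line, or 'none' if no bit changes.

Start: bits=00000000000000000
After insert 'ram': sets bits 1 3 13 -> bits=01010000000001000
After insert 'cow': sets bits 4 9 11 -> bits=01011000010101000
After insert 'elk': sets bits 2 10 -> bits=01111000011101000
After insert 'dog': sets bits 6 10 15 -> bits=01111010011101010
insert 'ant' would touch bits 1 12 13; currently bit1=1, bit12=0, bit13=1
Bits that are 0 among those (would change 0->1): 12

Answer: 12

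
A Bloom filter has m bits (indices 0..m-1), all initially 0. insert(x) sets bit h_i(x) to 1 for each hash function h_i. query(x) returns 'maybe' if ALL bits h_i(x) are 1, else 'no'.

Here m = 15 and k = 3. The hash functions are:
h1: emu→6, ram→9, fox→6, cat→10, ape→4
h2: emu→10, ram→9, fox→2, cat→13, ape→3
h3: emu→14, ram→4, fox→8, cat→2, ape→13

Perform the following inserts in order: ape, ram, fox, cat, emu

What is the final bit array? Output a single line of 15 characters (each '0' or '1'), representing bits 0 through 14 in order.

Answer: 001110101110011

Derivation:
Start: bits=000000000000000
After insert 'ape': sets bits 3 4 13 -> bits=000110000000010
After insert 'ram': sets bits 4 9 -> bits=000110000100010
After insert 'fox': sets bits 2 6 8 -> bits=001110101100010
After insert 'cat': sets bits 2 10 13 -> bits=001110101110010
After insert 'emu': sets bits 6 10 14 -> bits=001110101110011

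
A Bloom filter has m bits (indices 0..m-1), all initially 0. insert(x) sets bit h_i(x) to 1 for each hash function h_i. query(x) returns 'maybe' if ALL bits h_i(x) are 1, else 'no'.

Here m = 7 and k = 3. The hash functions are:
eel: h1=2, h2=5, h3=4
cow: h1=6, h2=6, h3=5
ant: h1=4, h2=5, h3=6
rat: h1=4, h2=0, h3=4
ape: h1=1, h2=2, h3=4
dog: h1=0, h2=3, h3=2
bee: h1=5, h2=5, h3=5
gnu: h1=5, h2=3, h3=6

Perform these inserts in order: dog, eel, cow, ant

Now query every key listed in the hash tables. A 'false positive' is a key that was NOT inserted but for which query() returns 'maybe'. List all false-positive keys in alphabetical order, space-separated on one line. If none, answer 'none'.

Answer: bee gnu rat

Derivation:
Start: bits=0000000
After insert 'dog': sets bits 0 2 3 -> bits=1011000
After insert 'eel': sets bits 2 4 5 -> bits=1011110
After insert 'cow': sets bits 5 6 -> bits=1011111
After insert 'ant': sets bits 4 5 6 -> bits=1011111
Not inserted: ape bee gnu rat — query each against bits=1011111:
query ape: checks bit1=0, bit2=1, bit4=1 (has a 0) -> no => not a false positive
query bee: checks bit5=1 (all 1) -> maybe => FALSE POSITIVE
query gnu: checks bit3=1, bit5=1, bit6=1 (all 1) -> maybe => FALSE POSITIVE
query rat: checks bit0=1, bit4=1 (all 1) -> maybe => FALSE POSITIVE
False positives (alphabetical): bee gnu rat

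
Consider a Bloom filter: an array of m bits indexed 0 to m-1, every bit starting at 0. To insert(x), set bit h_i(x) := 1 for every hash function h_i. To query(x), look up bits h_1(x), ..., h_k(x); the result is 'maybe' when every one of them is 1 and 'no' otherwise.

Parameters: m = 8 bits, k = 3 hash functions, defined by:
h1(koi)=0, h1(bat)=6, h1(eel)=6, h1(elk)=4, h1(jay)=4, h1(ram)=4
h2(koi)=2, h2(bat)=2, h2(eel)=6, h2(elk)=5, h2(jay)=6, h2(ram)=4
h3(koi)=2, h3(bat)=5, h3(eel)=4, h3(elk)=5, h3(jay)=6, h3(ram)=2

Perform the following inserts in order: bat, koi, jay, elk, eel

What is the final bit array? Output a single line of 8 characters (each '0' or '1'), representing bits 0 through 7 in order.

Answer: 10101110

Derivation:
Start: bits=00000000
After insert 'bat': sets bits 2 5 6 -> bits=00100110
After insert 'koi': sets bits 0 2 -> bits=10100110
After insert 'jay': sets bits 4 6 -> bits=10101110
After insert 'elk': sets bits 4 5 -> bits=10101110
After insert 'eel': sets bits 4 6 -> bits=10101110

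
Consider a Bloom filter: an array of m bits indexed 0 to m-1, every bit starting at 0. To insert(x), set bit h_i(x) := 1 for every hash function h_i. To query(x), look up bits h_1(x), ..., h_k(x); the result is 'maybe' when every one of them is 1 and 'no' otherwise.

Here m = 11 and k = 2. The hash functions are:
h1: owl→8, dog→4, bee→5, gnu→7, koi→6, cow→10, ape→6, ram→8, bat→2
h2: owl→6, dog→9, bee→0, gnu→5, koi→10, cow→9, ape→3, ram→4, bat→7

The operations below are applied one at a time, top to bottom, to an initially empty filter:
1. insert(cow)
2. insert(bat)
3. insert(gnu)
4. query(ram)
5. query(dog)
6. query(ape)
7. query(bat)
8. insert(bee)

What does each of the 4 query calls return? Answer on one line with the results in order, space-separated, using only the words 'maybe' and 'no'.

Start: bits=00000000000
Op 1: insert cow -> sets bits 9 10 -> bits=00000000011
Op 2: insert bat -> sets bits 2 7 -> bits=00100001011
Op 3: insert gnu -> sets bits 5 7 -> bits=00100101011
Op 4: query ram -> checks bit4=0, bit8=0 (has a 0) -> no
Op 5: query dog -> checks bit4=0, bit9=1 (has a 0) -> no
Op 6: query ape -> checks bit3=0, bit6=0 (has a 0) -> no
Op 7: query bat -> checks bit2=1, bit7=1 (all 1) -> maybe
Op 8: insert bee -> sets bits 0 5 -> bits=10100101011
Query results in order: no no no maybe

Answer: no no no maybe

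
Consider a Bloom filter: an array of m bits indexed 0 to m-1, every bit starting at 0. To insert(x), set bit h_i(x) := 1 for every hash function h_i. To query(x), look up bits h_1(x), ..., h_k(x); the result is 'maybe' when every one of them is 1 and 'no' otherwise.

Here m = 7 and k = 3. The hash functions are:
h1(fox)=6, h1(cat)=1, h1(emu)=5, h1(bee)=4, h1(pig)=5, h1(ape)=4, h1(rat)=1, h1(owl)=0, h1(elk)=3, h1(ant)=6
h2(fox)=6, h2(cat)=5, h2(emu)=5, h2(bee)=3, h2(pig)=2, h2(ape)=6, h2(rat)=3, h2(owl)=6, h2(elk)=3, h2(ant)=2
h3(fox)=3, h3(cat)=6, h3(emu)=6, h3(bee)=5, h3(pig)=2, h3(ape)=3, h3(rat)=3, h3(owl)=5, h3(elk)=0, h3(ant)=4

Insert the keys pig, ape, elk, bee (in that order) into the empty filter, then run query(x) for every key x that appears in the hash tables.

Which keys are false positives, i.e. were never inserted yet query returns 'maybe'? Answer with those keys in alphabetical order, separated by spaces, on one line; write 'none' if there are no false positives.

Start: bits=0000000
After insert 'pig': sets bits 2 5 -> bits=0010010
After insert 'ape': sets bits 3 4 6 -> bits=0011111
After insert 'elk': sets bits 0 3 -> bits=1011111
After insert 'bee': sets bits 3 4 5 -> bits=1011111
Not inserted: ant cat emu fox owl rat — query each against bits=1011111:
query ant: checks bit2=1, bit4=1, bit6=1 (all 1) -> maybe => FALSE POSITIVE
query cat: checks bit1=0, bit5=1, bit6=1 (has a 0) -> no => not a false positive
query emu: checks bit5=1, bit6=1 (all 1) -> maybe => FALSE POSITIVE
query fox: checks bit3=1, bit6=1 (all 1) -> maybe => FALSE POSITIVE
query owl: checks bit0=1, bit5=1, bit6=1 (all 1) -> maybe => FALSE POSITIVE
query rat: checks bit1=0, bit3=1 (has a 0) -> no => not a false positive
False positives (alphabetical): ant emu fox owl

Answer: ant emu fox owl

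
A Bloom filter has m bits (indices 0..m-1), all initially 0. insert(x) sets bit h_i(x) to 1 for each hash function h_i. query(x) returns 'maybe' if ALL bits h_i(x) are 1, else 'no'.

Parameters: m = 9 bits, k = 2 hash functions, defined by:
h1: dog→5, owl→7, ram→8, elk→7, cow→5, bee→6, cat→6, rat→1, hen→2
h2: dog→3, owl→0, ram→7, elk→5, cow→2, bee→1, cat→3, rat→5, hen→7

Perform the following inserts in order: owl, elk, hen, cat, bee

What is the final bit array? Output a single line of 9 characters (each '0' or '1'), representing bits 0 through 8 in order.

Answer: 111101110

Derivation:
Start: bits=000000000
After insert 'owl': sets bits 0 7 -> bits=100000010
After insert 'elk': sets bits 5 7 -> bits=100001010
After insert 'hen': sets bits 2 7 -> bits=101001010
After insert 'cat': sets bits 3 6 -> bits=101101110
After insert 'bee': sets bits 1 6 -> bits=111101110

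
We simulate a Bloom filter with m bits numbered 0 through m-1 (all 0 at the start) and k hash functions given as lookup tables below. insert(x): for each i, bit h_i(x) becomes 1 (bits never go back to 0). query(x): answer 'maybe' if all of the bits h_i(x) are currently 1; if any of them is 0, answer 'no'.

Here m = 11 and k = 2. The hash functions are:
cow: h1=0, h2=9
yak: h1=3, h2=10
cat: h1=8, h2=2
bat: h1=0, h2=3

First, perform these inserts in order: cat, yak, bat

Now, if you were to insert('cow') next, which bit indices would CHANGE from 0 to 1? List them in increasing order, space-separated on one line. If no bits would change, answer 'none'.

Start: bits=00000000000
After insert 'cat': sets bits 2 8 -> bits=00100000100
After insert 'yak': sets bits 3 10 -> bits=00110000101
After insert 'bat': sets bits 0 3 -> bits=10110000101
insert 'cow' would touch bits 0 9; currently bit0=1, bit9=0
Bits that are 0 among those (would change 0->1): 9

Answer: 9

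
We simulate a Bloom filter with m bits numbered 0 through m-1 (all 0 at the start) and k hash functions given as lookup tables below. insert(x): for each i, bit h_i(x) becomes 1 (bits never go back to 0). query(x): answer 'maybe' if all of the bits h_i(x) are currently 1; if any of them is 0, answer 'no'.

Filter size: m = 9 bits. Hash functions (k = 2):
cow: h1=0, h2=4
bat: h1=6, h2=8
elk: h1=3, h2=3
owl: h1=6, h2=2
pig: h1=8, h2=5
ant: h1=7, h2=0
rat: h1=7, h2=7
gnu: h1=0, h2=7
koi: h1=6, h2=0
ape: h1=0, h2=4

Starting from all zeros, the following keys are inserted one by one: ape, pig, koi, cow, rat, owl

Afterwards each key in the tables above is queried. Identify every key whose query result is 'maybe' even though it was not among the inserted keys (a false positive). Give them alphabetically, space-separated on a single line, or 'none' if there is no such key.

Answer: ant bat gnu

Derivation:
Start: bits=000000000
After insert 'ape': sets bits 0 4 -> bits=100010000
After insert 'pig': sets bits 5 8 -> bits=100011001
After insert 'koi': sets bits 0 6 -> bits=100011101
After insert 'cow': sets bits 0 4 -> bits=100011101
After insert 'rat': sets bits 7 -> bits=100011111
After insert 'owl': sets bits 2 6 -> bits=101011111
Not inserted: ant bat elk gnu — query each against bits=101011111:
query ant: checks bit0=1, bit7=1 (all 1) -> maybe => FALSE POSITIVE
query bat: checks bit6=1, bit8=1 (all 1) -> maybe => FALSE POSITIVE
query elk: checks bit3=0 (has a 0) -> no => not a false positive
query gnu: checks bit0=1, bit7=1 (all 1) -> maybe => FALSE POSITIVE
False positives (alphabetical): ant bat gnu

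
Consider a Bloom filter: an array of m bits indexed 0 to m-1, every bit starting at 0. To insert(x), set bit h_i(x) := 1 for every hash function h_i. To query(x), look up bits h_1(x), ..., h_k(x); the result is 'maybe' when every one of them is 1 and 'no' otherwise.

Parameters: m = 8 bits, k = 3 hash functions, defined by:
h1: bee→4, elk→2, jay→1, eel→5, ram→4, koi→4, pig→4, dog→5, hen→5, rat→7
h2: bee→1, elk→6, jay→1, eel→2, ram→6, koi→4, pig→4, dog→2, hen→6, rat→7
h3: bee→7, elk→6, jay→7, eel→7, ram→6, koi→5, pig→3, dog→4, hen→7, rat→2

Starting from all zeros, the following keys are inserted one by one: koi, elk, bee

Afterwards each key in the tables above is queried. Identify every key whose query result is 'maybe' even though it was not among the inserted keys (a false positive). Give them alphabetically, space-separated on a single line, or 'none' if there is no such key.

Start: bits=00000000
After insert 'koi': sets bits 4 5 -> bits=00001100
After insert 'elk': sets bits 2 6 -> bits=00101110
After insert 'bee': sets bits 1 4 7 -> bits=01101111
Not inserted: dog eel hen jay pig ram rat — query each against bits=01101111:
query dog: checks bit2=1, bit4=1, bit5=1 (all 1) -> maybe => FALSE POSITIVE
query eel: checks bit2=1, bit5=1, bit7=1 (all 1) -> maybe => FALSE POSITIVE
query hen: checks bit5=1, bit6=1, bit7=1 (all 1) -> maybe => FALSE POSITIVE
query jay: checks bit1=1, bit7=1 (all 1) -> maybe => FALSE POSITIVE
query pig: checks bit3=0, bit4=1 (has a 0) -> no => not a false positive
query ram: checks bit4=1, bit6=1 (all 1) -> maybe => FALSE POSITIVE
query rat: checks bit2=1, bit7=1 (all 1) -> maybe => FALSE POSITIVE
False positives (alphabetical): dog eel hen jay ram rat

Answer: dog eel hen jay ram rat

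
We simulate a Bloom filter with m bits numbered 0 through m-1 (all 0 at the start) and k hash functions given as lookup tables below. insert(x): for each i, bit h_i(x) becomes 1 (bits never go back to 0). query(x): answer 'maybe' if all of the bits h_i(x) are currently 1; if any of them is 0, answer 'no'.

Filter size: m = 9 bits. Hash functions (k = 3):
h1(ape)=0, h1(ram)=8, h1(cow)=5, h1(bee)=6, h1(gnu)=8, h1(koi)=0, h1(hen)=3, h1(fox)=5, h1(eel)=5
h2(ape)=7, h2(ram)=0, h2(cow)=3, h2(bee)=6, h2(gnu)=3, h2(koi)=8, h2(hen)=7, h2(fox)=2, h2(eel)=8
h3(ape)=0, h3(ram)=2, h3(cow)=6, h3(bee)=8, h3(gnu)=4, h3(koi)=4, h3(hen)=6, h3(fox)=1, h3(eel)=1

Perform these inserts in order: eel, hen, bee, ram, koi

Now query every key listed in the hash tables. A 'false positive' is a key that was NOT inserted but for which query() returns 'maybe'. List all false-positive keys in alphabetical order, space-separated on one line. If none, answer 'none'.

Start: bits=000000000
After insert 'eel': sets bits 1 5 8 -> bits=010001001
After insert 'hen': sets bits 3 6 7 -> bits=010101111
After insert 'bee': sets bits 6 8 -> bits=010101111
After insert 'ram': sets bits 0 2 8 -> bits=111101111
After insert 'koi': sets bits 0 4 8 -> bits=111111111
Not inserted: ape cow fox gnu — query each against bits=111111111:
query ape: checks bit0=1, bit7=1 (all 1) -> maybe => FALSE POSITIVE
query cow: checks bit3=1, bit5=1, bit6=1 (all 1) -> maybe => FALSE POSITIVE
query fox: checks bit1=1, bit2=1, bit5=1 (all 1) -> maybe => FALSE POSITIVE
query gnu: checks bit3=1, bit4=1, bit8=1 (all 1) -> maybe => FALSE POSITIVE
False positives (alphabetical): ape cow fox gnu

Answer: ape cow fox gnu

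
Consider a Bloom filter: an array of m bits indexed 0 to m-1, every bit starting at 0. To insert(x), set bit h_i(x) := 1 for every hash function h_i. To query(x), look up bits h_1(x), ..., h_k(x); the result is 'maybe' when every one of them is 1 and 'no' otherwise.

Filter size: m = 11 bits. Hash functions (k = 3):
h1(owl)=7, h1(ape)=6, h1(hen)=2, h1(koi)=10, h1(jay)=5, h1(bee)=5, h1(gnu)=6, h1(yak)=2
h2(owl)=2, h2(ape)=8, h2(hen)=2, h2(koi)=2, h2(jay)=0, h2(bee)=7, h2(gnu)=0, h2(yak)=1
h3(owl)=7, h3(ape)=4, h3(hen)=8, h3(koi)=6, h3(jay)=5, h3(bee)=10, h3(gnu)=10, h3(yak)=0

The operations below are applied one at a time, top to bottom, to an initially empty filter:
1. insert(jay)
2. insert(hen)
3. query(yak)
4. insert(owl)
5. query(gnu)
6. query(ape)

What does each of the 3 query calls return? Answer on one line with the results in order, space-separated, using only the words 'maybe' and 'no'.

Start: bits=00000000000
Op 1: insert jay -> sets bits 0 5 -> bits=10000100000
Op 2: insert hen -> sets bits 2 8 -> bits=10100100100
Op 3: query yak -> checks bit0=1, bit1=0, bit2=1 (has a 0) -> no
Op 4: insert owl -> sets bits 2 7 -> bits=10100101100
Op 5: query gnu -> checks bit0=1, bit6=0, bit10=0 (has a 0) -> no
Op 6: query ape -> checks bit4=0, bit6=0, bit8=1 (has a 0) -> no
Query results in order: no no no

Answer: no no no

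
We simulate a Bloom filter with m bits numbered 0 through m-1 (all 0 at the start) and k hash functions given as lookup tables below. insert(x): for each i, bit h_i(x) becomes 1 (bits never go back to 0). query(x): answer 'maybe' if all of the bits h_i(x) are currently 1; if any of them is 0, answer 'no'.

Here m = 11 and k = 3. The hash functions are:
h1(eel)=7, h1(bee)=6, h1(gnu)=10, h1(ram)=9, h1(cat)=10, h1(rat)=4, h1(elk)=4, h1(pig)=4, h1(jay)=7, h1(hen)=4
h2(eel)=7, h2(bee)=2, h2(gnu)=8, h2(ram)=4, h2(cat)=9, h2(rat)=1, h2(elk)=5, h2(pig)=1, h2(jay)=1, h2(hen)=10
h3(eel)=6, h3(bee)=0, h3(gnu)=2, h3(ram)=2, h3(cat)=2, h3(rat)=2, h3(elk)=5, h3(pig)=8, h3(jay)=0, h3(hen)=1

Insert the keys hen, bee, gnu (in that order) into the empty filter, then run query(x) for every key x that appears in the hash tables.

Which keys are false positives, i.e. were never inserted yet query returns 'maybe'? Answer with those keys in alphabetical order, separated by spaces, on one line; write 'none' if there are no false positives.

Answer: pig rat

Derivation:
Start: bits=00000000000
After insert 'hen': sets bits 1 4 10 -> bits=01001000001
After insert 'bee': sets bits 0 2 6 -> bits=11101010001
After insert 'gnu': sets bits 2 8 10 -> bits=11101010101
Not inserted: cat eel elk jay pig ram rat — query each against bits=11101010101:
query cat: checks bit2=1, bit9=0, bit10=1 (has a 0) -> no => not a false positive
query eel: checks bit6=1, bit7=0 (has a 0) -> no => not a false positive
query elk: checks bit4=1, bit5=0 (has a 0) -> no => not a false positive
query jay: checks bit0=1, bit1=1, bit7=0 (has a 0) -> no => not a false positive
query pig: checks bit1=1, bit4=1, bit8=1 (all 1) -> maybe => FALSE POSITIVE
query ram: checks bit2=1, bit4=1, bit9=0 (has a 0) -> no => not a false positive
query rat: checks bit1=1, bit2=1, bit4=1 (all 1) -> maybe => FALSE POSITIVE
False positives (alphabetical): pig rat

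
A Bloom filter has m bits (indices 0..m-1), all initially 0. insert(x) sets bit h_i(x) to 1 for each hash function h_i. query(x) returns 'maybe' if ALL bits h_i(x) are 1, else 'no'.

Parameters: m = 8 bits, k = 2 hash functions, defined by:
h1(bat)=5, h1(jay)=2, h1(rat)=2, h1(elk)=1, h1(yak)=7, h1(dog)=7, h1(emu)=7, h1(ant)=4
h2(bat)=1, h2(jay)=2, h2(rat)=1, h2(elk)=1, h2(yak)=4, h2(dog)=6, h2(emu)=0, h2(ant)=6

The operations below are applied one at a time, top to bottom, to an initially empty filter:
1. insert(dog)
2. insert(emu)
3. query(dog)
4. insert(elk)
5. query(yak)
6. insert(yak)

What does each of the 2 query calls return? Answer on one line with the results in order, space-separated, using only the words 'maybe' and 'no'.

Answer: maybe no

Derivation:
Start: bits=00000000
Op 1: insert dog -> sets bits 6 7 -> bits=00000011
Op 2: insert emu -> sets bits 0 7 -> bits=10000011
Op 3: query dog -> checks bit6=1, bit7=1 (all 1) -> maybe
Op 4: insert elk -> sets bits 1 -> bits=11000011
Op 5: query yak -> checks bit4=0, bit7=1 (has a 0) -> no
Op 6: insert yak -> sets bits 4 7 -> bits=11001011
Query results in order: maybe no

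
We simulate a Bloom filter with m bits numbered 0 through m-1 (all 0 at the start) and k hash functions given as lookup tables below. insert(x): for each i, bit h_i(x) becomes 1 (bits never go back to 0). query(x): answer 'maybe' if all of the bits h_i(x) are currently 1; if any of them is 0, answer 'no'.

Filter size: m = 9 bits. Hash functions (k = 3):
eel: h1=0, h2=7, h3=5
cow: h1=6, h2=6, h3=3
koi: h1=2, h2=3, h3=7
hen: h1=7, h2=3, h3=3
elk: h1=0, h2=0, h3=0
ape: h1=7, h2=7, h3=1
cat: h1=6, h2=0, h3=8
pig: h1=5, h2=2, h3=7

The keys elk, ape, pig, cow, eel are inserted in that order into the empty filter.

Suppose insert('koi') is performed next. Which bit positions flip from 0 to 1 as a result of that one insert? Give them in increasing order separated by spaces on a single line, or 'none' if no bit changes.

Answer: none

Derivation:
Start: bits=000000000
After insert 'elk': sets bits 0 -> bits=100000000
After insert 'ape': sets bits 1 7 -> bits=110000010
After insert 'pig': sets bits 2 5 7 -> bits=111001010
After insert 'cow': sets bits 3 6 -> bits=111101110
After insert 'eel': sets bits 0 5 7 -> bits=111101110
insert 'koi' would touch bits 2 3 7; currently bit2=1, bit3=1, bit7=1
Bits that are 0 among those (would change 0->1): none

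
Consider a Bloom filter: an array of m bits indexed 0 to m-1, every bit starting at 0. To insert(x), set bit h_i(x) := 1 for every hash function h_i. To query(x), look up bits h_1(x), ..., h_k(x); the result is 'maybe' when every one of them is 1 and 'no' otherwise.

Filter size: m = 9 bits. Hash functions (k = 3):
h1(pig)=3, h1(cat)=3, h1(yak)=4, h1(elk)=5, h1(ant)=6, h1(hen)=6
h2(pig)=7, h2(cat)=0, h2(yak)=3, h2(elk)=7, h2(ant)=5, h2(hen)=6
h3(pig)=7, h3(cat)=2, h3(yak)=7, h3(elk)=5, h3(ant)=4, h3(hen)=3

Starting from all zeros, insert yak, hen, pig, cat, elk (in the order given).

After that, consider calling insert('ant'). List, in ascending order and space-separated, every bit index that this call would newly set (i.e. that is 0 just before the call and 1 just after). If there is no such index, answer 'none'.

Answer: none

Derivation:
Start: bits=000000000
After insert 'yak': sets bits 3 4 7 -> bits=000110010
After insert 'hen': sets bits 3 6 -> bits=000110110
After insert 'pig': sets bits 3 7 -> bits=000110110
After insert 'cat': sets bits 0 2 3 -> bits=101110110
After insert 'elk': sets bits 5 7 -> bits=101111110
insert 'ant' would touch bits 4 5 6; currently bit4=1, bit5=1, bit6=1
Bits that are 0 among those (would change 0->1): none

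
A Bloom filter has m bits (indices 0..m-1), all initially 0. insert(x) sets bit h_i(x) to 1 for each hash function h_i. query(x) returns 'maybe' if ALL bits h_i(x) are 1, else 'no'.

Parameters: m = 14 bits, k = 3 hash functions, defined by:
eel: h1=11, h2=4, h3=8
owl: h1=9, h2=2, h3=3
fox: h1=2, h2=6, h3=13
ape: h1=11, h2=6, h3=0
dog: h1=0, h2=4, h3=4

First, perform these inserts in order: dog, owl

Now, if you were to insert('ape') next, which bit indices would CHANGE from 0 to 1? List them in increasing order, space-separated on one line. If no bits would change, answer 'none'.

Answer: 6 11

Derivation:
Start: bits=00000000000000
After insert 'dog': sets bits 0 4 -> bits=10001000000000
After insert 'owl': sets bits 2 3 9 -> bits=10111000010000
insert 'ape' would touch bits 0 6 11; currently bit0=1, bit6=0, bit11=0
Bits that are 0 among those (would change 0->1): 6 11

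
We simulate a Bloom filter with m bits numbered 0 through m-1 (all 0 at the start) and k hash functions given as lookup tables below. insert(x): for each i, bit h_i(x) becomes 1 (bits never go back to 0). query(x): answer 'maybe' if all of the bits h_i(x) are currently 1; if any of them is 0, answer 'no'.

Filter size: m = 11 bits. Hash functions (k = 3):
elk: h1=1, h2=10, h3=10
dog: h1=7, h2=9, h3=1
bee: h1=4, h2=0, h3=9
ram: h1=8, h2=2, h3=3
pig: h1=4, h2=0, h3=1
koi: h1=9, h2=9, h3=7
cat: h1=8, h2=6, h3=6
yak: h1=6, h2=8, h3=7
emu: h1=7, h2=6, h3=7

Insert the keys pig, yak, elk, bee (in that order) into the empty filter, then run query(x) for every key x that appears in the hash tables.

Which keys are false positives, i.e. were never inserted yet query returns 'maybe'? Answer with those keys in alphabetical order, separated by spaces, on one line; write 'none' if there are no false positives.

Start: bits=00000000000
After insert 'pig': sets bits 0 1 4 -> bits=11001000000
After insert 'yak': sets bits 6 7 8 -> bits=11001011100
After insert 'elk': sets bits 1 10 -> bits=11001011101
After insert 'bee': sets bits 0 4 9 -> bits=11001011111
Not inserted: cat dog emu koi ram — query each against bits=11001011111:
query cat: checks bit6=1, bit8=1 (all 1) -> maybe => FALSE POSITIVE
query dog: checks bit1=1, bit7=1, bit9=1 (all 1) -> maybe => FALSE POSITIVE
query emu: checks bit6=1, bit7=1 (all 1) -> maybe => FALSE POSITIVE
query koi: checks bit7=1, bit9=1 (all 1) -> maybe => FALSE POSITIVE
query ram: checks bit2=0, bit3=0, bit8=1 (has a 0) -> no => not a false positive
False positives (alphabetical): cat dog emu koi

Answer: cat dog emu koi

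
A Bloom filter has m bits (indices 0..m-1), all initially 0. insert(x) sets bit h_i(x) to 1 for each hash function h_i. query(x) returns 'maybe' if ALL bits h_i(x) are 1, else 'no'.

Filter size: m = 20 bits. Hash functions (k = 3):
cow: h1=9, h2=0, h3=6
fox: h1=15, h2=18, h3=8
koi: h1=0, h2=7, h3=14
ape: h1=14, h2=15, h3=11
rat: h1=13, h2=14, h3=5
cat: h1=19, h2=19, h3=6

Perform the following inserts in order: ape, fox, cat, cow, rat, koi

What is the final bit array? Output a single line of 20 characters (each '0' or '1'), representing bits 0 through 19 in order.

Answer: 10000111110101110011

Derivation:
Start: bits=00000000000000000000
After insert 'ape': sets bits 11 14 15 -> bits=00000000000100110000
After insert 'fox': sets bits 8 15 18 -> bits=00000000100100110010
After insert 'cat': sets bits 6 19 -> bits=00000010100100110011
After insert 'cow': sets bits 0 6 9 -> bits=10000010110100110011
After insert 'rat': sets bits 5 13 14 -> bits=10000110110101110011
After insert 'koi': sets bits 0 7 14 -> bits=10000111110101110011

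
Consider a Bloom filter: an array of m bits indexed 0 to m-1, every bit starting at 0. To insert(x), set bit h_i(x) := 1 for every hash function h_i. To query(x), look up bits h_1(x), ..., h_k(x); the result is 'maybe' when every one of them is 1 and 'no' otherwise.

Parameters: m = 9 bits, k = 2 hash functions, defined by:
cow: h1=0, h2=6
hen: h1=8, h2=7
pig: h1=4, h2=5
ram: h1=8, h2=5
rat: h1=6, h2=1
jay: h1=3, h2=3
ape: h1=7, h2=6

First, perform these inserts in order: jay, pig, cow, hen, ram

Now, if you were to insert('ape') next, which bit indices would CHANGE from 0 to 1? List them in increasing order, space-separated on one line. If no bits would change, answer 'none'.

Answer: none

Derivation:
Start: bits=000000000
After insert 'jay': sets bits 3 -> bits=000100000
After insert 'pig': sets bits 4 5 -> bits=000111000
After insert 'cow': sets bits 0 6 -> bits=100111100
After insert 'hen': sets bits 7 8 -> bits=100111111
After insert 'ram': sets bits 5 8 -> bits=100111111
insert 'ape' would touch bits 6 7; currently bit6=1, bit7=1
Bits that are 0 among those (would change 0->1): none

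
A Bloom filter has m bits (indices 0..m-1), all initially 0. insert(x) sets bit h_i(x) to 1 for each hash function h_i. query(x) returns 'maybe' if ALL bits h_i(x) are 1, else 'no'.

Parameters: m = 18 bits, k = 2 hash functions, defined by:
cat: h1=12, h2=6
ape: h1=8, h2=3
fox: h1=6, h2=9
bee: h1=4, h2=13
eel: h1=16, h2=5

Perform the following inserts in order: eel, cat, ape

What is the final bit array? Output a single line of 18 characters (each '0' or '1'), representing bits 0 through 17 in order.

Answer: 000101101000100010

Derivation:
Start: bits=000000000000000000
After insert 'eel': sets bits 5 16 -> bits=000001000000000010
After insert 'cat': sets bits 6 12 -> bits=000001100000100010
After insert 'ape': sets bits 3 8 -> bits=000101101000100010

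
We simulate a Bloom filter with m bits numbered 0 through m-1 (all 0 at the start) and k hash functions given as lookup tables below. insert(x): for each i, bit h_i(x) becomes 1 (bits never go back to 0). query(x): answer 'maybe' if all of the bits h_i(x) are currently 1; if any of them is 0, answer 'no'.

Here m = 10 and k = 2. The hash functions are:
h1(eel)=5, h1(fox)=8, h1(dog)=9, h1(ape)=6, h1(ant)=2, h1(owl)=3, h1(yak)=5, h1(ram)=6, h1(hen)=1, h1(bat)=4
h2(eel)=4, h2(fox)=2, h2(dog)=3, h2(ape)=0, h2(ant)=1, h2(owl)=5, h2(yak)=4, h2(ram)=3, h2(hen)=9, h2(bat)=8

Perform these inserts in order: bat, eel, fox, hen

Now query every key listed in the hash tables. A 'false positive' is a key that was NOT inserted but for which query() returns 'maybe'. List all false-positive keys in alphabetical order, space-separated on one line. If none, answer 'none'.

Start: bits=0000000000
After insert 'bat': sets bits 4 8 -> bits=0000100010
After insert 'eel': sets bits 4 5 -> bits=0000110010
After insert 'fox': sets bits 2 8 -> bits=0010110010
After insert 'hen': sets bits 1 9 -> bits=0110110011
Not inserted: ant ape dog owl ram yak — query each against bits=0110110011:
query ant: checks bit1=1, bit2=1 (all 1) -> maybe => FALSE POSITIVE
query ape: checks bit0=0, bit6=0 (has a 0) -> no => not a false positive
query dog: checks bit3=0, bit9=1 (has a 0) -> no => not a false positive
query owl: checks bit3=0, bit5=1 (has a 0) -> no => not a false positive
query ram: checks bit3=0, bit6=0 (has a 0) -> no => not a false positive
query yak: checks bit4=1, bit5=1 (all 1) -> maybe => FALSE POSITIVE
False positives (alphabetical): ant yak

Answer: ant yak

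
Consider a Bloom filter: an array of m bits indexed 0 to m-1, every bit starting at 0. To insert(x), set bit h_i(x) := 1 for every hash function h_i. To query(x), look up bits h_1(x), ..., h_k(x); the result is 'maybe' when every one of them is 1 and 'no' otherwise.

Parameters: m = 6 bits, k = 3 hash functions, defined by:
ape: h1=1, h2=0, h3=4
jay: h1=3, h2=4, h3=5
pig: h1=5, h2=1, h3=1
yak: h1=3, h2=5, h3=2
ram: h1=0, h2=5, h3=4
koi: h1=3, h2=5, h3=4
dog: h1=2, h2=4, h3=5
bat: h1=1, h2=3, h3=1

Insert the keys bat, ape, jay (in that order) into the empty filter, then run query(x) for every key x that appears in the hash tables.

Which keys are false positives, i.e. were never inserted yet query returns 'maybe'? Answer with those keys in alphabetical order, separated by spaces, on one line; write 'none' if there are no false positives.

Start: bits=000000
After insert 'bat': sets bits 1 3 -> bits=010100
After insert 'ape': sets bits 0 1 4 -> bits=110110
After insert 'jay': sets bits 3 4 5 -> bits=110111
Not inserted: dog koi pig ram yak — query each against bits=110111:
query dog: checks bit2=0, bit4=1, bit5=1 (has a 0) -> no => not a false positive
query koi: checks bit3=1, bit4=1, bit5=1 (all 1) -> maybe => FALSE POSITIVE
query pig: checks bit1=1, bit5=1 (all 1) -> maybe => FALSE POSITIVE
query ram: checks bit0=1, bit4=1, bit5=1 (all 1) -> maybe => FALSE POSITIVE
query yak: checks bit2=0, bit3=1, bit5=1 (has a 0) -> no => not a false positive
False positives (alphabetical): koi pig ram

Answer: koi pig ram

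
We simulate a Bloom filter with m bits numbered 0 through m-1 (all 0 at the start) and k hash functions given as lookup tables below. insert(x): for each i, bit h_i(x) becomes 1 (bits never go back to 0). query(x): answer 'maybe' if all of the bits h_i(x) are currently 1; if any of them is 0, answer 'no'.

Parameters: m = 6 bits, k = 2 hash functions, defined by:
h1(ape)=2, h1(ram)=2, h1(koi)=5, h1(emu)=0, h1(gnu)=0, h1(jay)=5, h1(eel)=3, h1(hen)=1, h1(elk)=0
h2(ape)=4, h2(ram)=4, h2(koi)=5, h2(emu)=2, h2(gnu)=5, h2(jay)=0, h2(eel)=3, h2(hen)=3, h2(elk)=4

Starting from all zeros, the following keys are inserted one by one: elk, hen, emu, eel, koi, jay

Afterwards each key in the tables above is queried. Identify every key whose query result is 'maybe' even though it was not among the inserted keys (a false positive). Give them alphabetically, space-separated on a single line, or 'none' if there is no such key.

Answer: ape gnu ram

Derivation:
Start: bits=000000
After insert 'elk': sets bits 0 4 -> bits=100010
After insert 'hen': sets bits 1 3 -> bits=110110
After insert 'emu': sets bits 0 2 -> bits=111110
After insert 'eel': sets bits 3 -> bits=111110
After insert 'koi': sets bits 5 -> bits=111111
After insert 'jay': sets bits 0 5 -> bits=111111
Not inserted: ape gnu ram — query each against bits=111111:
query ape: checks bit2=1, bit4=1 (all 1) -> maybe => FALSE POSITIVE
query gnu: checks bit0=1, bit5=1 (all 1) -> maybe => FALSE POSITIVE
query ram: checks bit2=1, bit4=1 (all 1) -> maybe => FALSE POSITIVE
False positives (alphabetical): ape gnu ram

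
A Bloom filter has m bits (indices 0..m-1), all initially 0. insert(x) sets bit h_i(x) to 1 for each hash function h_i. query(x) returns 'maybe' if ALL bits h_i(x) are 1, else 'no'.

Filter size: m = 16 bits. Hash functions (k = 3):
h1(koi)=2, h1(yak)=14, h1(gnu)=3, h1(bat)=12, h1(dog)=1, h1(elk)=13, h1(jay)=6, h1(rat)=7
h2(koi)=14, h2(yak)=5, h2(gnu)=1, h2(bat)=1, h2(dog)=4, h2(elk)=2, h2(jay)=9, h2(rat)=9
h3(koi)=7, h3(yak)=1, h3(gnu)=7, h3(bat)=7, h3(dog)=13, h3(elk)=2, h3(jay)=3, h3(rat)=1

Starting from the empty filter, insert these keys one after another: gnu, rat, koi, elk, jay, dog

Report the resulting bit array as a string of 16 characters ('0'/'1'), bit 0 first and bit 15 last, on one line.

Answer: 0111101101000110

Derivation:
Start: bits=0000000000000000
After insert 'gnu': sets bits 1 3 7 -> bits=0101000100000000
After insert 'rat': sets bits 1 7 9 -> bits=0101000101000000
After insert 'koi': sets bits 2 7 14 -> bits=0111000101000010
After insert 'elk': sets bits 2 13 -> bits=0111000101000110
After insert 'jay': sets bits 3 6 9 -> bits=0111001101000110
After insert 'dog': sets bits 1 4 13 -> bits=0111101101000110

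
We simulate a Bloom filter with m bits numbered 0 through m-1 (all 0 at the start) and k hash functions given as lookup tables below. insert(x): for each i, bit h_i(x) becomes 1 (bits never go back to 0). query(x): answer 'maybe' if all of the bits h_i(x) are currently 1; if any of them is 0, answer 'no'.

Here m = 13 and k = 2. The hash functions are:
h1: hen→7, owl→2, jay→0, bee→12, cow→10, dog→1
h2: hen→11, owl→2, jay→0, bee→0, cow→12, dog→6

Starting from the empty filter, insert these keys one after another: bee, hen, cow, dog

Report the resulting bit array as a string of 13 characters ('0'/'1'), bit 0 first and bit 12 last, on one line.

Answer: 1100001100111

Derivation:
Start: bits=0000000000000
After insert 'bee': sets bits 0 12 -> bits=1000000000001
After insert 'hen': sets bits 7 11 -> bits=1000000100011
After insert 'cow': sets bits 10 12 -> bits=1000000100111
After insert 'dog': sets bits 1 6 -> bits=1100001100111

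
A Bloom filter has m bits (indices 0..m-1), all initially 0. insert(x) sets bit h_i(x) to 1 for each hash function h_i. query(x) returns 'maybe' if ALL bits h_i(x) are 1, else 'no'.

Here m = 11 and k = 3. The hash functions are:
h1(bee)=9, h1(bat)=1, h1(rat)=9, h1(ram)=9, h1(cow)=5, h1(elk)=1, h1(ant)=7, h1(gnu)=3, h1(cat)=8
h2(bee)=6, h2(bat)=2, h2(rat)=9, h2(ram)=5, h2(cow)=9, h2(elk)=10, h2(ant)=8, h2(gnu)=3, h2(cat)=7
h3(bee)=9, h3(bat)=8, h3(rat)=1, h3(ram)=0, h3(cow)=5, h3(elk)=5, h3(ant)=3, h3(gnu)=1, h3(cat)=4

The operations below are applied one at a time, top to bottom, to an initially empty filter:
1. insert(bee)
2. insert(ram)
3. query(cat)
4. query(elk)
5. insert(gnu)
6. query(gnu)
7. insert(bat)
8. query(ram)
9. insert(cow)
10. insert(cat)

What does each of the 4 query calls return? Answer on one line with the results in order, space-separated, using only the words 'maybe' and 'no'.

Start: bits=00000000000
Op 1: insert bee -> sets bits 6 9 -> bits=00000010010
Op 2: insert ram -> sets bits 0 5 9 -> bits=10000110010
Op 3: query cat -> checks bit4=0, bit7=0, bit8=0 (has a 0) -> no
Op 4: query elk -> checks bit1=0, bit5=1, bit10=0 (has a 0) -> no
Op 5: insert gnu -> sets bits 1 3 -> bits=11010110010
Op 6: query gnu -> checks bit1=1, bit3=1 (all 1) -> maybe
Op 7: insert bat -> sets bits 1 2 8 -> bits=11110110110
Op 8: query ram -> checks bit0=1, bit5=1, bit9=1 (all 1) -> maybe
Op 9: insert cow -> sets bits 5 9 -> bits=11110110110
Op 10: insert cat -> sets bits 4 7 8 -> bits=11111111110
Query results in order: no no maybe maybe

Answer: no no maybe maybe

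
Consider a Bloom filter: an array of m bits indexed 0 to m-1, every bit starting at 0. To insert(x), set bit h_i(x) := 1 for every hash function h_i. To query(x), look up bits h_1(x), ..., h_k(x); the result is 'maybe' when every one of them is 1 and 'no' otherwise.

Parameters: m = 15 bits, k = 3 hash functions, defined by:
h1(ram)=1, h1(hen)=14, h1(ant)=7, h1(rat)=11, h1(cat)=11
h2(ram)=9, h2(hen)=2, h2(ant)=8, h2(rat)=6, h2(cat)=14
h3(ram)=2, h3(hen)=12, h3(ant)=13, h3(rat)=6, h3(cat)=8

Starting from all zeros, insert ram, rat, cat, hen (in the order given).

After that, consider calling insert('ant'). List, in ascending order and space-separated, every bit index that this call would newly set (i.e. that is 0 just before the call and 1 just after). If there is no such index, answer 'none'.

Start: bits=000000000000000
After insert 'ram': sets bits 1 2 9 -> bits=011000000100000
After insert 'rat': sets bits 6 11 -> bits=011000100101000
After insert 'cat': sets bits 8 11 14 -> bits=011000101101001
After insert 'hen': sets bits 2 12 14 -> bits=011000101101101
insert 'ant' would touch bits 7 8 13; currently bit7=0, bit8=1, bit13=0
Bits that are 0 among those (would change 0->1): 7 13

Answer: 7 13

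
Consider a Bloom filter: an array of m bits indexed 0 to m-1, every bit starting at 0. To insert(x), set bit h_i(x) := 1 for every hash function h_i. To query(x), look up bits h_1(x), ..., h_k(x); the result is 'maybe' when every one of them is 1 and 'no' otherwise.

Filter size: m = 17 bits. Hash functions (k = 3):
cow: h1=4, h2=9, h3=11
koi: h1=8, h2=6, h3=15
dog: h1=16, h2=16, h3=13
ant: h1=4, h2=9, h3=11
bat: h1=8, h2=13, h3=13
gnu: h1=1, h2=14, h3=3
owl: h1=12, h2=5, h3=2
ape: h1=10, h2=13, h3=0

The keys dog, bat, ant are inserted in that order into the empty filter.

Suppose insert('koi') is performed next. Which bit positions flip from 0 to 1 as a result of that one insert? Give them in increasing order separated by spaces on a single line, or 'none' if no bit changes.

Answer: 6 15

Derivation:
Start: bits=00000000000000000
After insert 'dog': sets bits 13 16 -> bits=00000000000001001
After insert 'bat': sets bits 8 13 -> bits=00000000100001001
After insert 'ant': sets bits 4 9 11 -> bits=00001000110101001
insert 'koi' would touch bits 6 8 15; currently bit6=0, bit8=1, bit15=0
Bits that are 0 among those (would change 0->1): 6 15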